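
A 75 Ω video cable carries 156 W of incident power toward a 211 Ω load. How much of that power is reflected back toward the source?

Γ = (211 − 75)/(211 + 75) = 0.476
|Γ|² = 0.226
P_refl = |Γ|²·P_inc = 35.3 W, P_del = (1 − |Γ|²)·P_inc = 121 W

P_reflected ≈ 35.3 W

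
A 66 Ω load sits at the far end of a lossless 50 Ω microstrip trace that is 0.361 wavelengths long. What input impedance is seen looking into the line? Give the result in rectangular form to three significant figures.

Z_in ≈ 46 + j12.7 Ω

βl = 2π × 0.361 = 130°
tan(βl) = tan(130°) = -1.19
Z_in = Z_0·(Z_L + jZ_0·tanβl)/(Z_0 + jZ_L·tanβl)
     = 50·(66 − j59.7)/(50 − j78.8)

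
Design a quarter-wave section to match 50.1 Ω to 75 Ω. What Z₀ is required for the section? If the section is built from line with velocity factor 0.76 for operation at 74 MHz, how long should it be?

Z_qwt = √(Z_0·R_L) = √(75 × 50.1) = √3758
λ = 0.76·c/f = 3.08 m, so l = λ/4 = 0.77 m

Z_qwt ≈ 61.3 Ω; length ≈ 77 cm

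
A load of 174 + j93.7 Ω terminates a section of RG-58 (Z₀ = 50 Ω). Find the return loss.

RL ≈ 3.88 dB

Γ = (124 + j93.7)/(224 + j93.7), |Γ| = 0.64
RL = −20·log₁₀|Γ| = −20·log₁₀(0.64)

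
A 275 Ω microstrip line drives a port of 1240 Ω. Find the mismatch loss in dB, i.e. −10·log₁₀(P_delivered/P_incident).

mismatch loss ≈ 2.26 dB

Γ = (1240 − 275)/(1240 + 275) = 0.637
|Γ|² = 0.406, so P_del/P_inc = 1 − |Γ|² = 0.594
ML = −10·log₁₀(1 − |Γ|²)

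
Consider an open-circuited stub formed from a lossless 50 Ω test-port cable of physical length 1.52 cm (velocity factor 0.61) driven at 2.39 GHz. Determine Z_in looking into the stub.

λ = v/f = 0.61·c / 2.39 GHz = 0.0766 m
βl = 2π·l/λ = 2π × 0.199 = 71.5°
tan(βl) = 2.98
For an open-circuited stub, Z_in = −jZ_0·cot(βl) = −jZ_0/tan(βl)

Z_in ≈ −j16.8 Ω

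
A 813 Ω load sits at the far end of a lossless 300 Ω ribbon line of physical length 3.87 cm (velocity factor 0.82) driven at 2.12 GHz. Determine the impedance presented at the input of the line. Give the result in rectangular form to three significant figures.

Z_in ≈ 141 + j143 Ω

λ = v/f = 0.82·c / 2.12 GHz = 0.116 m
βl = 2π·l/λ = 2π × 0.334 = 120°
tan(βl) = tan(120°) = -1.73
Z_in = Z_0·(Z_L + jZ_0·tanβl)/(Z_0 + jZ_L·tanβl)
     = 300·(813 − j518)/(300 − j1400)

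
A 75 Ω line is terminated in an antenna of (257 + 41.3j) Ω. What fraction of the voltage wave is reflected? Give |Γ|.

|Γ| ≈ 0.558

Γ = (Z_L − Z_0)/(Z_L + Z_0) = (182 + j41.3)/(332 + j41.3)
|Γ| = 187/335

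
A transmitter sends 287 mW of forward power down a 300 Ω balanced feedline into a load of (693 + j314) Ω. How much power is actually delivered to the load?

|Γ| = |(393 + j314)/(993 + j314)| = 0.483
|Γ|² = 0.233
P_refl = |Γ|²·P_inc = 67 mW, P_del = (1 − |Γ|²)·P_inc = 220 mW

P_delivered ≈ 220 mW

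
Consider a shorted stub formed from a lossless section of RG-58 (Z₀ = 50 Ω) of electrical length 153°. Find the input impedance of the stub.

Z_in ≈ −j25.5 Ω

tan(βl) = -0.51
For a shorted stub, Z_in = jZ_0·tan(βl)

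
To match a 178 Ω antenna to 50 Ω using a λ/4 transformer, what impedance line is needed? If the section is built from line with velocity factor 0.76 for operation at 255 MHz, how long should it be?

Z_qwt = √(Z_0·R_L) = √(50 × 178) = √8900
λ = 0.76·c/f = 0.894 m, so l = λ/4 = 0.224 m

Z_qwt ≈ 94.3 Ω; length ≈ 22.4 cm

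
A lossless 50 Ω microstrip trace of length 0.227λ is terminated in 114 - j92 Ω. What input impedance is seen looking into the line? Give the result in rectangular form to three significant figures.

Z_in ≈ 12.7 + j3.81 Ω

βl = 2π × 0.227 = 81.7°
tan(βl) = tan(81.7°) = 6.87
Z_in = Z_0·(Z_L + jZ_0·tanβl)/(Z_0 + jZ_L·tanβl)
     = 50·(114 + j252)/(682 + j783)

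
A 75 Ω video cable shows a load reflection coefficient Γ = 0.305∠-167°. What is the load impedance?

Z_L ≈ 40.3 − j6.1 Ω

Z_L = Z_0·(1 + Γ)/(1 − Γ) = 75·(0.703 − j0.0686)/(1.3 + j0.0686)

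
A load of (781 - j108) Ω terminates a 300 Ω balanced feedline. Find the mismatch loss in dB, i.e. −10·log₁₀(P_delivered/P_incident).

mismatch loss ≈ 1 dB

Γ = (481 − j108)/(1081 − j108), |Γ| = 0.454
|Γ|² = 0.206, so P_del/P_inc = 1 − |Γ|² = 0.794
ML = −10·log₁₀(1 − |Γ|²)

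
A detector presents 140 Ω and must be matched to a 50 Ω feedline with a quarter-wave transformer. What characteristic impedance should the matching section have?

Z_qwt = √(Z_0·R_L) = √(50 × 140) = √7000

Z_qwt ≈ 83.7 Ω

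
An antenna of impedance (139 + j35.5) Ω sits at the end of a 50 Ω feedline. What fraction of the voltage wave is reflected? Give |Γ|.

Γ = (Z_L − Z_0)/(Z_L + Z_0) = (89 + j35.5)/(189 + j35.5)
|Γ| = 95.8/192

|Γ| ≈ 0.498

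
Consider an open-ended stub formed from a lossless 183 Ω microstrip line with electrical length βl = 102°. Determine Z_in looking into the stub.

tan(βl) = -4.7
For an open-ended stub, Z_in = −jZ_0·cot(βl) = −jZ_0/tan(βl)

Z_in ≈ +j38.9 Ω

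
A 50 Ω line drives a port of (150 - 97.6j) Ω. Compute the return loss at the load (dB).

Γ = (100 − j97.6)/(200 − j97.6), |Γ| = 0.628
RL = −20·log₁₀|Γ| = −20·log₁₀(0.628)

RL ≈ 4.04 dB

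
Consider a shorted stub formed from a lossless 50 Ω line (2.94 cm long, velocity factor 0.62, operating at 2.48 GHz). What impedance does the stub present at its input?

Z_in ≈ −j40.3 Ω

λ = v/f = 0.62·c / 2.48 GHz = 0.075 m
βl = 2π·l/λ = 2π × 0.392 = 141°
tan(βl) = -0.806
For a shorted stub, Z_in = jZ_0·tan(βl)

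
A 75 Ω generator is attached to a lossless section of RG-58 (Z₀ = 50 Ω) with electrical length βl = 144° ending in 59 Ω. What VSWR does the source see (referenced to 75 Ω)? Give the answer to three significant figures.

VSWR ≈ 1.48

tan(βl) = -0.727
Z_in = Z_0·(Z_L + jZ_0·tanβl)/(Z_0 + jZ_L·tanβl) = 52 + j8.22 Ω
Γ_s = (Z_in − Z_s)/(Z_in + Z_s) = (-23 + j8.22)/(127 + j8.22), |Γ_s| = 0.192
VSWR = (1 + |Γ_s|)/(1 − |Γ_s|)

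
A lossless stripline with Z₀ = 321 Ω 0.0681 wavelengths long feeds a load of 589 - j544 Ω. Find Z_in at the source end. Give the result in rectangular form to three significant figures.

βl = 2π × 0.0681 = 24.5°
tan(βl) = tan(24.5°) = 0.456
Z_in = Z_0·(Z_L + jZ_0·tanβl)/(Z_0 + jZ_L·tanβl)
     = 321·(589 − j398)/(569 + j269)

Z_in ≈ 185 − j312 Ω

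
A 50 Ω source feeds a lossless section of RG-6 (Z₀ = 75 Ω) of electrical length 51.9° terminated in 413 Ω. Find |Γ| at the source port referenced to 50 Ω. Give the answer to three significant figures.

tan(βl) = 1.28
Z_in = Z_0·(Z_L + jZ_0·tanβl)/(Z_0 + jZ_L·tanβl) = 21.6 − j55.7 Ω
Γ_s = (Z_in − Z_s)/(Z_in + Z_s) = (-28.4 − j55.7)/(71.6 − j55.7), |Γ_s| = 0.69

|Γ| ≈ 0.69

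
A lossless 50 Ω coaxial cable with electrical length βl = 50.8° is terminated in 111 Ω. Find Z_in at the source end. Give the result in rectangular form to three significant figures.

Z_in ≈ 33 − j28.6 Ω

tan(βl) = tan(50.8°) = 1.23
Z_in = Z_0·(Z_L + jZ_0·tanβl)/(Z_0 + jZ_L·tanβl)
     = 50·(111 + j61.3)/(50 + j136)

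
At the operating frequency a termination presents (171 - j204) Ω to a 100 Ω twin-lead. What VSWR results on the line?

Γ = (Z_L − Z_0)/(Z_L + Z_0) = (71 − j204)/(271 − j204)
|Γ| = 216/339 = 0.637
VSWR = (1 + |Γ|)/(1 − |Γ|) = 1.64/0.363

VSWR ≈ 4.51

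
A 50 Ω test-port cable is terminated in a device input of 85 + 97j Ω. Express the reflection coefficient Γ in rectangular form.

Γ ≈ 0.511 + j0.351

Γ = (Z_L − Z_0)/(Z_L + Z_0) = (35 + j97)/(135 + j97)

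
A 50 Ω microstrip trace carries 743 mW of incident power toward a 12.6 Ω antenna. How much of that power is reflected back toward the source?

Γ = (12.6 − 50)/(12.6 + 50) = -0.597
|Γ|² = 0.357
P_refl = |Γ|²·P_inc = 265 mW, P_del = (1 − |Γ|²)·P_inc = 478 mW

P_reflected ≈ 265 mW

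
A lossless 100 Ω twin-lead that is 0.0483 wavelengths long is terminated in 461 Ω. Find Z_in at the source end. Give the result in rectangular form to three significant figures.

βl = 2π × 0.0483 = 17.4°
tan(βl) = tan(17.4°) = 0.313
Z_in = Z_0·(Z_L + jZ_0·tanβl)/(Z_0 + jZ_L·tanβl)
     = 100·(461 + j31.3)/(100 + j144)

Z_in ≈ 164 − j206 Ω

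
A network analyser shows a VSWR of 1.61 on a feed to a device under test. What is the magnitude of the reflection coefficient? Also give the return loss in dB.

|Γ| = (S − 1)/(S + 1) = (1.61 − 1)/(1.61 + 1) = 0.61/2.61
RL = −20·log₁₀|Γ| = −20·log₁₀(0.234)

|Γ| ≈ 0.234; return loss ≈ 12.6 dB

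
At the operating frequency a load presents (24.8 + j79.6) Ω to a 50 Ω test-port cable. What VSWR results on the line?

VSWR ≈ 7.49

Γ = (Z_L − Z_0)/(Z_L + Z_0) = (-25.2 + j79.6)/(74.8 + j79.6)
|Γ| = 83.5/109 = 0.764
VSWR = (1 + |Γ|)/(1 − |Γ|) = 1.76/0.236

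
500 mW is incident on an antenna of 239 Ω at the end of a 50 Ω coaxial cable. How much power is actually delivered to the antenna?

P_delivered ≈ 286 mW

Γ = (239 − 50)/(239 + 50) = 0.654
|Γ|² = 0.428
P_refl = |Γ|²·P_inc = 214 mW, P_del = (1 − |Γ|²)·P_inc = 286 mW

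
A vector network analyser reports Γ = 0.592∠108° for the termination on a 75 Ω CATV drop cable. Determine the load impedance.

Z_L ≈ 28.4 + j49.2 Ω

Z_L = Z_0·(1 + Γ)/(1 − Γ) = 75·(0.817 + j0.563)/(1.18 − j0.563)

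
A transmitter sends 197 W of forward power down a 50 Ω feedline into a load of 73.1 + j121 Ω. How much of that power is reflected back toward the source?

P_reflected ≈ 100 W

|Γ| = |(23.1 + j121)/(123.1 + j121)| = 0.714
|Γ|² = 0.509
P_refl = |Γ|²·P_inc = 100 W, P_del = (1 − |Γ|²)·P_inc = 96.7 W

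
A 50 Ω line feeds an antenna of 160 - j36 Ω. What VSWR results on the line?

VSWR ≈ 3.38

Γ = (Z_L − Z_0)/(Z_L + Z_0) = (110 − j36)/(210 − j36)
|Γ| = 116/213 = 0.543
VSWR = (1 + |Γ|)/(1 − |Γ|) = 1.54/0.457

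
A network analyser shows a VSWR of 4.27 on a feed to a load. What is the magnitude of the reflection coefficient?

|Γ| = (S − 1)/(S + 1) = (4.27 − 1)/(4.27 + 1) = 3.27/5.27

|Γ| ≈ 0.62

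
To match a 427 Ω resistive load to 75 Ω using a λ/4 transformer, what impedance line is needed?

Z_qwt = √(Z_0·R_L) = √(75 × 427) = √32020

Z_qwt ≈ 179 Ω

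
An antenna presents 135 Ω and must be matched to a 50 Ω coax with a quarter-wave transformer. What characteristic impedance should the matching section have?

Z_qwt = √(Z_0·R_L) = √(50 × 135) = √6750

Z_qwt ≈ 82.2 Ω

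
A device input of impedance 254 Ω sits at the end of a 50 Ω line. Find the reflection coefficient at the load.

Γ = (Z_L − Z_0)/(Z_L + Z_0) = (254 − 50)/(254 + 50) = 204/304

Γ = 0.671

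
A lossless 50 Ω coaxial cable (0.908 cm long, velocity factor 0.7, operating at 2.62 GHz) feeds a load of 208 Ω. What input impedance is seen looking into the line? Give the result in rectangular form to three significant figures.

λ = v/f = 0.7·c / 2.62 GHz = 0.0802 m
βl = 2π·l/λ = 2π × 0.113 = 40.8°
tan(βl) = tan(40.8°) = 0.863
Z_in = Z_0·(Z_L + jZ_0·tanβl)/(Z_0 + jZ_L·tanβl)
     = 50·(208 + j43.1)/(50 + j179)

Z_in ≈ 26.1 − j50.7 Ω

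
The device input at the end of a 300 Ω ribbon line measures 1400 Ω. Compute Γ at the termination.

Γ = 0.647

Γ = (Z_L − Z_0)/(Z_L + Z_0) = (1400 − 300)/(1400 + 300) = 1100/1700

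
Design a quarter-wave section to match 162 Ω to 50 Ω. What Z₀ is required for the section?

Z_qwt = √(Z_0·R_L) = √(50 × 162) = √8100

Z_qwt ≈ 90 Ω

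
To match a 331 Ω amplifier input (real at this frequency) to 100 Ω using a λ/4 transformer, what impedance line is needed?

Z_qwt ≈ 182 Ω

Z_qwt = √(Z_0·R_L) = √(100 × 331) = √33100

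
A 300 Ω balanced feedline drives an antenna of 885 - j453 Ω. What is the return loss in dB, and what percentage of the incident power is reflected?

RL ≈ 4.68 dB; 34% of incident power reflected

Γ = (585 − j453)/(1185 − j453), |Γ| = 0.583
RL = −20·log₁₀(0.583) = 4.68 dB
P_refl/P_inc = |Γ|² = 0.34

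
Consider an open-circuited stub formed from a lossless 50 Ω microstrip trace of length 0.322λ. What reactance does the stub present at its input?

X_in ≈ 24.3 Ω (inductive)

βl = 2π × 0.322 = 116°
tan(βl) = -2.06
For an open-circuited stub, Z_in = −jZ_0·cot(βl) = −jZ_0/tan(βl)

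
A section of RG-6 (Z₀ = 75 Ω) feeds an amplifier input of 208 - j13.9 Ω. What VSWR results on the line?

Γ = (Z_L − Z_0)/(Z_L + Z_0) = (133 − j13.9)/(283 − j13.9)
|Γ| = 134/283 = 0.472
VSWR = (1 + |Γ|)/(1 − |Γ|) = 1.47/0.528

VSWR ≈ 2.79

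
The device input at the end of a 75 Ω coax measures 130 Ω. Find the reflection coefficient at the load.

Γ = (Z_L − Z_0)/(Z_L + Z_0) = (130 − 75)/(130 + 75) = 55/205

Γ = 0.268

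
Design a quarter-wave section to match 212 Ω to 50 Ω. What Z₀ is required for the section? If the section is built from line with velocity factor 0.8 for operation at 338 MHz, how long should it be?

Z_qwt = √(Z_0·R_L) = √(50 × 212) = √10600
λ = 0.8·c/f = 0.71 m, so l = λ/4 = 0.178 m

Z_qwt ≈ 103 Ω; length ≈ 17.8 cm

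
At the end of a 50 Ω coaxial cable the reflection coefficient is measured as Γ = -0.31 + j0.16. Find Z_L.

Z_L = Z_0·(1 + Γ)/(1 − Γ) = 50·(0.69 + j0.16)/(1.31 − j0.16)

Z_L ≈ 25.2 + j9.19 Ω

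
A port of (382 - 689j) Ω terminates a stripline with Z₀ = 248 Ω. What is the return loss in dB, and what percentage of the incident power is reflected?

RL ≈ 2.48 dB; 56.5% of incident power reflected

Γ = (134 − j689)/(630 − j689), |Γ| = 0.752
RL = −20·log₁₀(0.752) = 2.48 dB
P_refl/P_inc = |Γ|² = 0.565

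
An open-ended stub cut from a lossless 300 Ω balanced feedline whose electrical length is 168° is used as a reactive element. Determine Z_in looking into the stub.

Z_in ≈ +j1410 Ω

tan(βl) = -0.213
For an open-ended stub, Z_in = −jZ_0·cot(βl) = −jZ_0/tan(βl)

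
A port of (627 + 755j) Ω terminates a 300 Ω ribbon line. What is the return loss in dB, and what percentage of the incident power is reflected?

Γ = (327 + j755)/(927 + j755), |Γ| = 0.688
RL = −20·log₁₀(0.688) = 3.25 dB
P_refl/P_inc = |Γ|² = 0.474

RL ≈ 3.25 dB; 47.4% of incident power reflected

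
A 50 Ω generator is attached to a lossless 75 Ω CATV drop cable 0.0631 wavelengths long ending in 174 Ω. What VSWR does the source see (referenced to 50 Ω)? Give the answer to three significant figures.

VSWR ≈ 3.22

βl = 2π × 0.0631 = 22.7°
tan(βl) = 0.419
Z_in = Z_0·(Z_L + jZ_0·tanβl)/(Z_0 + jZ_L·tanβl) = 105 − j70.8 Ω
Γ_s = (Z_in − Z_s)/(Z_in + Z_s) = (55.2 − j70.8)/(155 − j70.8), |Γ_s| = 0.526
VSWR = (1 + |Γ_s|)/(1 − |Γ_s|)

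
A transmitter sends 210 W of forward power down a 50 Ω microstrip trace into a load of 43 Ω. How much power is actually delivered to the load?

Γ = (43 − 50)/(43 + 50) = -0.0753
|Γ|² = 0.00567
P_refl = |Γ|²·P_inc = 1.19 W, P_del = (1 − |Γ|²)·P_inc = 209 W

P_delivered ≈ 209 W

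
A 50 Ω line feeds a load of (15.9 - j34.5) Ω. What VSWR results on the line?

Γ = (Z_L − Z_0)/(Z_L + Z_0) = (-34.1 − j34.5)/(65.9 − j34.5)
|Γ| = 48.5/74.4 = 0.652
VSWR = (1 + |Γ|)/(1 − |Γ|) = 1.65/0.348

VSWR ≈ 4.75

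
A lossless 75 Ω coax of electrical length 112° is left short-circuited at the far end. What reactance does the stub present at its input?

tan(βl) = -2.48
For a short-circuited stub, Z_in = jZ_0·tan(βl)

X_in ≈ -186 Ω (capacitive)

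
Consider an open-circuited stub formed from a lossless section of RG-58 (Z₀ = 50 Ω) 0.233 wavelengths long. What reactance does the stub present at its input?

X_in ≈ -5.36 Ω (capacitive)

βl = 2π × 0.233 = 83.9°
tan(βl) = 9.33
For an open-circuited stub, Z_in = −jZ_0·cot(βl) = −jZ_0/tan(βl)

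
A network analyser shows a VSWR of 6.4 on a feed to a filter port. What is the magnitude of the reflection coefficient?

|Γ| ≈ 0.73

|Γ| = (S − 1)/(S + 1) = (6.4 − 1)/(6.4 + 1) = 5.4/7.4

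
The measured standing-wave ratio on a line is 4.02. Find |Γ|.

|Γ| = (S − 1)/(S + 1) = (4.02 − 1)/(4.02 + 1) = 3.02/5.02

|Γ| ≈ 0.602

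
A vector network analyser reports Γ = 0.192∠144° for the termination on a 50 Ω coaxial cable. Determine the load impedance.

Z_L ≈ 35.7 + j8.37 Ω

Z_L = Z_0·(1 + Γ)/(1 − Γ) = 50·(0.845 + j0.113)/(1.16 − j0.113)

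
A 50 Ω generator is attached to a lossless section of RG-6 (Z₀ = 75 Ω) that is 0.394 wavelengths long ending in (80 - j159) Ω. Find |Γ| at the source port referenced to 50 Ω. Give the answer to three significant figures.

βl = 2π × 0.394 = 142°
tan(βl) = -0.786
Z_in = Z_0·(Z_L + jZ_0·tanβl)/(Z_0 + jZ_L·tanβl) = 113 + j185 Ω
Γ_s = (Z_in − Z_s)/(Z_in + Z_s) = (62.9 + j185)/(163 + j185), |Γ_s| = 0.793

|Γ| ≈ 0.793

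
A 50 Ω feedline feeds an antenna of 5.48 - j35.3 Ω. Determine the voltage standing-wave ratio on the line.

VSWR ≈ 13.7

Γ = (Z_L − Z_0)/(Z_L + Z_0) = (-44.52 − j35.3)/(55.48 − j35.3)
|Γ| = 56.8/65.8 = 0.864
VSWR = (1 + |Γ|)/(1 − |Γ|) = 1.86/0.136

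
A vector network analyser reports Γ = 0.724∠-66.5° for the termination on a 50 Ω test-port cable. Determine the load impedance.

Z_L = Z_0·(1 + Γ)/(1 − Γ) = 50·(1.29 − j0.664)/(0.711 + j0.664)

Z_L ≈ 25.1 − j70.1 Ω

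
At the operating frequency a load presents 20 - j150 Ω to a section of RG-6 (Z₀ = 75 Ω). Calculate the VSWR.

Γ = (Z_L − Z_0)/(Z_L + Z_0) = (-55 − j150)/(95 − j150)
|Γ| = 160/178 = 0.9
VSWR = (1 + |Γ|)/(1 − |Γ|) = 1.9/0.1

VSWR ≈ 19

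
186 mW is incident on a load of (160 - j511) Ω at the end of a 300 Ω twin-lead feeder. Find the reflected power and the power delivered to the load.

P_reflected ≈ 110 mW; P_delivered ≈ 75.5 mW

|Γ| = |(-140 − j511)/(460 − j511)| = 0.771
|Γ|² = 0.594
P_refl = |Γ|²·P_inc = 110 mW, P_del = (1 − |Γ|²)·P_inc = 75.5 mW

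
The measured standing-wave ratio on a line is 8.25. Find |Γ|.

|Γ| = (S − 1)/(S + 1) = (8.25 − 1)/(8.25 + 1) = 7.25/9.25

|Γ| ≈ 0.784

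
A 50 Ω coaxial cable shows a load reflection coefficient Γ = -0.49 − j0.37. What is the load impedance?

Z_L = Z_0·(1 + Γ)/(1 − Γ) = 50·(0.51 − j0.37)/(1.49 + j0.37)

Z_L ≈ 13.2 − j15.7 Ω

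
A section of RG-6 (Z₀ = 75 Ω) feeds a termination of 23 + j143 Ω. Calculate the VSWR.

Γ = (Z_L − Z_0)/(Z_L + Z_0) = (-52 + j143)/(98 + j143)
|Γ| = 152/173 = 0.878
VSWR = (1 + |Γ|)/(1 − |Γ|) = 1.88/0.122

VSWR ≈ 15.4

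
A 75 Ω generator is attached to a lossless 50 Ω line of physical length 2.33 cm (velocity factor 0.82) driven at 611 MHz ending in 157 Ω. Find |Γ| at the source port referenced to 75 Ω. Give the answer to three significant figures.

λ = v/f = 0.82·c / 611 MHz = 0.403 m
βl = 2π·l/λ = 2π × 0.0579 = 20.8°
tan(βl) = 0.381
Z_in = Z_0·(Z_L + jZ_0·tanβl)/(Z_0 + jZ_L·tanβl) = 74 − j69.4 Ω
Γ_s = (Z_in − Z_s)/(Z_in + Z_s) = (-0.966 − j69.4)/(149 − j69.4), |Γ_s| = 0.422

|Γ| ≈ 0.422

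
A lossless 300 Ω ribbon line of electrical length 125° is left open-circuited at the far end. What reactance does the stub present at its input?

X_in ≈ 210 Ω (inductive)

tan(βl) = -1.43
For an open-circuited stub, Z_in = −jZ_0·cot(βl) = −jZ_0/tan(βl)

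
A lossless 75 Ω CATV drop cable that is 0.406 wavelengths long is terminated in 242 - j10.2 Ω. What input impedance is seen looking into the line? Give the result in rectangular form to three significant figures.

Z_in ≈ 63.7 + j85.1 Ω

βl = 2π × 0.406 = 146°
tan(βl) = tan(146°) = -0.67
Z_in = Z_0·(Z_L + jZ_0·tanβl)/(Z_0 + jZ_L·tanβl)
     = 75·(242 − j60.5)/(68.2 − j162)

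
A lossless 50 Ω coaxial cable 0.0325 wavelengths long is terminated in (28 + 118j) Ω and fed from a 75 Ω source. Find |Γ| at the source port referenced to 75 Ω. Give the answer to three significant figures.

βl = 2π × 0.0325 = 11.7°
tan(βl) = 0.207
Z_in = Z_0·(Z_L + jZ_0·tanβl)/(Z_0 + jZ_L·tanβl) = 106 + j227 Ω
Γ_s = (Z_in − Z_s)/(Z_in + Z_s) = (31.2 + j227)/(181 + j227), |Γ_s| = 0.789

|Γ| ≈ 0.789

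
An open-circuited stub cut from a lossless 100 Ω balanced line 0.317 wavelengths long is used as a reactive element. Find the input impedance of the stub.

βl = 2π × 0.317 = 114°
tan(βl) = -2.23
For an open-circuited stub, Z_in = −jZ_0·cot(βl) = −jZ_0/tan(βl)

Z_in ≈ +j44.8 Ω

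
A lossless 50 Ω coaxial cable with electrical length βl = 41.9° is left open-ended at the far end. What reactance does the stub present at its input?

X_in ≈ -55.7 Ω (capacitive)

tan(βl) = 0.897
For an open-ended stub, Z_in = −jZ_0·cot(βl) = −jZ_0/tan(βl)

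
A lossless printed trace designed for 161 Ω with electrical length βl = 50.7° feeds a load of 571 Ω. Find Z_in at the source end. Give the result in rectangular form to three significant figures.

tan(βl) = tan(50.7°) = 1.22
Z_in = Z_0·(Z_L + jZ_0·tanβl)/(Z_0 + jZ_L·tanβl)
     = 161·(571 + j197)/(161 + j698)

Z_in ≈ 72 − j115 Ω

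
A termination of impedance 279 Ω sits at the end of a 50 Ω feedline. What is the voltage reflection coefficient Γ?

Γ = 0.696

Γ = (Z_L − Z_0)/(Z_L + Z_0) = (279 − 50)/(279 + 50) = 229/329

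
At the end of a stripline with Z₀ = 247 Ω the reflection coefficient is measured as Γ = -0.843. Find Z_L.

Z_L ≈ 21 Ω

Z_L = Z_0·(1 + Γ)/(1 − Γ) = 247·(0.157)/(1.84)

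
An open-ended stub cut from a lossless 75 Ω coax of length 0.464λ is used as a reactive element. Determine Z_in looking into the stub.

Z_in ≈ +j326 Ω

βl = 2π × 0.464 = 167°
tan(βl) = -0.23
For an open-ended stub, Z_in = −jZ_0·cot(βl) = −jZ_0/tan(βl)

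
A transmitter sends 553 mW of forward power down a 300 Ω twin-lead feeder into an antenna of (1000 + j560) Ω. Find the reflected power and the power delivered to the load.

|Γ| = |(700 + j560)/(1300 + j560)| = 0.633
|Γ|² = 0.401
P_refl = |Γ|²·P_inc = 222 mW, P_del = (1 − |Γ|²)·P_inc = 331 mW

P_reflected ≈ 222 mW; P_delivered ≈ 331 mW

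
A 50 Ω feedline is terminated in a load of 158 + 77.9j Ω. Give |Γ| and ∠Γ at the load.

Γ ≈ 0.6 ∠ 15.3°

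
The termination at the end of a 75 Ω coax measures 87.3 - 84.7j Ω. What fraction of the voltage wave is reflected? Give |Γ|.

Γ = (Z_L − Z_0)/(Z_L + Z_0) = (12.3 − j84.7)/(162.3 − j84.7)
|Γ| = 85.6/183

|Γ| ≈ 0.468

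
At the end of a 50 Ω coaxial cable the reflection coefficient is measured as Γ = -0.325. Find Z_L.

Z_L = Z_0·(1 + Γ)/(1 − Γ) = 50·(0.675)/(1.32)

Z_L ≈ 25.5 Ω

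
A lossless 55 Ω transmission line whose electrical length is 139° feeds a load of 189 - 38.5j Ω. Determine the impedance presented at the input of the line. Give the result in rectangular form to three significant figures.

tan(βl) = tan(139°) = -0.869
Z_in = Z_0·(Z_L + jZ_0·tanβl)/(Z_0 + jZ_L·tanβl)
     = 55·(189 − j86.3)/(21.5 − j164)

Z_in ≈ 36.6 + j58.5 Ω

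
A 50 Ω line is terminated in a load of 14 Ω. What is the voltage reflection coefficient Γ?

Γ = (Z_L − Z_0)/(Z_L + Z_0) = (14 − 50)/(14 + 50) = -36/64

Γ = -0.562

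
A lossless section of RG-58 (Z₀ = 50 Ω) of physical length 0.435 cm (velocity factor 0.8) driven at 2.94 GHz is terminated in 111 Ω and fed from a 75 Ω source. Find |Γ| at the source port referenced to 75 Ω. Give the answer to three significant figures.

λ = v/f = 0.8·c / 2.94 GHz = 0.0816 m
βl = 2π·l/λ = 2π × 0.0533 = 19.2°
tan(βl) = 0.348
Z_in = Z_0·(Z_L + jZ_0·tanβl)/(Z_0 + jZ_L·tanβl) = 77.9 − j42.8 Ω
Γ_s = (Z_in − Z_s)/(Z_in + Z_s) = (2.94 − j42.8)/(153 − j42.8), |Γ_s| = 0.27

|Γ| ≈ 0.27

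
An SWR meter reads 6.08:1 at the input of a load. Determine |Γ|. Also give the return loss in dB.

|Γ| = (S − 1)/(S + 1) = (6.08 − 1)/(6.08 + 1) = 5.08/7.08
RL = −20·log₁₀|Γ| = −20·log₁₀(0.718)

|Γ| ≈ 0.718; return loss ≈ 2.88 dB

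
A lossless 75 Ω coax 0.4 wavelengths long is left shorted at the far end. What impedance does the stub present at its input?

βl = 2π × 0.4 = 144°
tan(βl) = -0.727
For a shorted stub, Z_in = jZ_0·tan(βl)

Z_in ≈ −j54.5 Ω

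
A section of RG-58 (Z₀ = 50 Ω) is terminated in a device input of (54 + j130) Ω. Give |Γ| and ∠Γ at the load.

Γ = (Z_L − Z_0)/(Z_L + Z_0) = (4 + j130)/(104 + j130)
|Γ| = 130/166 = 0.781

Γ ≈ 0.781 ∠ 36.9°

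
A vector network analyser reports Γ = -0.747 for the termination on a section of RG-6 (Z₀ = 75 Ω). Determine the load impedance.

Z_L ≈ 10.9 Ω

Z_L = Z_0·(1 + Γ)/(1 − Γ) = 75·(0.253)/(1.75)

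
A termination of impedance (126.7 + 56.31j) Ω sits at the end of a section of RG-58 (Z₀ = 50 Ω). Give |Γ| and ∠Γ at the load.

Γ ≈ 0.513 ∠ 18.6°

Γ = (Z_L − Z_0)/(Z_L + Z_0) = (76.7 + j56.31)/(176.7 + j56.31)
|Γ| = 95.2/185 = 0.513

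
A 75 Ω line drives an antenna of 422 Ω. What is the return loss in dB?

RL ≈ 3.12 dB

Γ = (422 − 75)/(422 + 75) = 0.698
RL = −20·log₁₀|Γ| = −20·log₁₀(0.698)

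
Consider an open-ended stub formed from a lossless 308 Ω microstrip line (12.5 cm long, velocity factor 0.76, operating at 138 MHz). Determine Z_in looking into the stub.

Z_in ≈ −j598 Ω

λ = v/f = 0.76·c / 138 MHz = 1.65 m
βl = 2π·l/λ = 2π × 0.0757 = 27.2°
tan(βl) = 0.515
For an open-ended stub, Z_in = −jZ_0·cot(βl) = −jZ_0/tan(βl)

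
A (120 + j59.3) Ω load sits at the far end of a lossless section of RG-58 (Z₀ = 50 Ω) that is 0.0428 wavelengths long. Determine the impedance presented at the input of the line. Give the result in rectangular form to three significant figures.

βl = 2π × 0.0428 = 15.4°
tan(βl) = tan(15.4°) = 0.276
Z_in = Z_0·(Z_L + jZ_0·tanβl)/(Z_0 + jZ_L·tanβl)
     = 50·(120 + j73.1)/(33.7 + j33.1)

Z_in ≈ 145 − j33.9 Ω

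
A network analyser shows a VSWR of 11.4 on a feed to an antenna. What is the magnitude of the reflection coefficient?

|Γ| ≈ 0.839

|Γ| = (S − 1)/(S + 1) = (11.4 − 1)/(11.4 + 1) = 10.4/12.4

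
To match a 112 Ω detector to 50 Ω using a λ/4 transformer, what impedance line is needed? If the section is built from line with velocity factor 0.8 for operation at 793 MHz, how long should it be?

Z_qwt = √(Z_0·R_L) = √(50 × 112) = √5600
λ = 0.8·c/f = 0.303 m, so l = λ/4 = 0.0757 m

Z_qwt ≈ 74.8 Ω; length ≈ 7.57 cm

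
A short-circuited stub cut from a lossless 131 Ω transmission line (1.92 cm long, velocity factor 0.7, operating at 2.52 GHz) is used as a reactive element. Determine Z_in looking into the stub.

λ = v/f = 0.7·c / 2.52 GHz = 0.0833 m
βl = 2π·l/λ = 2π × 0.23 = 82.9°
tan(βl) = 8.08
For a short-circuited stub, Z_in = jZ_0·tan(βl)

Z_in ≈ +j1060 Ω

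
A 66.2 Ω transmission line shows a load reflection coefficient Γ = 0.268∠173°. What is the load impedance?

Z_L = Z_0·(1 + Γ)/(1 − Γ) = 66.2·(0.734 + j0.0327)/(1.27 − j0.0327)

Z_L ≈ 38.3 + j2.7 Ω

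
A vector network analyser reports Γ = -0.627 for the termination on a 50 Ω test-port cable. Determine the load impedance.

Z_L = Z_0·(1 + Γ)/(1 − Γ) = 50·(0.373)/(1.63)

Z_L ≈ 11.5 Ω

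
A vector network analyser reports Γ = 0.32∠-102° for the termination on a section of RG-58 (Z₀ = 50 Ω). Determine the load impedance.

Z_L = Z_0·(1 + Γ)/(1 − Γ) = 50·(0.933 − j0.313)/(1.07 + j0.313)

Z_L ≈ 36.3 − j25.3 Ω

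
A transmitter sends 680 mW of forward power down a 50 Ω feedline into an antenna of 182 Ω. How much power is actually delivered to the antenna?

Γ = (182 − 50)/(182 + 50) = 0.569
|Γ|² = 0.324
P_refl = |Γ|²·P_inc = 220 mW, P_del = (1 − |Γ|²)·P_inc = 460 mW

P_delivered ≈ 460 mW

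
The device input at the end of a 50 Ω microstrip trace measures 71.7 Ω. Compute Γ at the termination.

Γ = 0.178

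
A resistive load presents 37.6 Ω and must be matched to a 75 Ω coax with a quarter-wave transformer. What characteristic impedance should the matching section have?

Z_qwt ≈ 53.1 Ω

Z_qwt = √(Z_0·R_L) = √(75 × 37.6) = √2820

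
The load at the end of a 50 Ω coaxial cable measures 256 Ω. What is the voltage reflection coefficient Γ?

Γ = 0.673

Γ = (Z_L − Z_0)/(Z_L + Z_0) = (256 − 50)/(256 + 50) = 206/306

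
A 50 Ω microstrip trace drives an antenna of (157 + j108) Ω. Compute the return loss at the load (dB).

Γ = (107 + j108)/(207 + j108), |Γ| = 0.651
RL = −20·log₁₀|Γ| = −20·log₁₀(0.651)

RL ≈ 3.73 dB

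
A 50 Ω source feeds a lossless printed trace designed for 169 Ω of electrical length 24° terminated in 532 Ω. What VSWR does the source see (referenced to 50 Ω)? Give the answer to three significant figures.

VSWR ≈ 9.18

tan(βl) = 0.445
Z_in = Z_0·(Z_L + jZ_0·tanβl)/(Z_0 + jZ_L·tanβl) = 215 − j226 Ω
Γ_s = (Z_in − Z_s)/(Z_in + Z_s) = (165 − j226)/(265 − j226), |Γ_s| = 0.804
VSWR = (1 + |Γ_s|)/(1 − |Γ_s|)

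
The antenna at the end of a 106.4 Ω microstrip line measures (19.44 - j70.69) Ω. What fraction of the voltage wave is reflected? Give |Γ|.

|Γ| ≈ 0.776

Γ = (Z_L − Z_0)/(Z_L + Z_0) = (-86.96 − j70.69)/(125.8 − j70.69)
|Γ| = 112/144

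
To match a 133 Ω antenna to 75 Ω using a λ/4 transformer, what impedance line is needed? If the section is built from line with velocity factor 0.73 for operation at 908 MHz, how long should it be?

Z_qwt ≈ 99.9 Ω; length ≈ 6.03 cm

Z_qwt = √(Z_0·R_L) = √(75 × 133) = √9975
λ = 0.73·c/f = 0.241 m, so l = λ/4 = 0.0603 m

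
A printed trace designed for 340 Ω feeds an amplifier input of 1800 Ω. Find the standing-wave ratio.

VSWR ≈ 5.29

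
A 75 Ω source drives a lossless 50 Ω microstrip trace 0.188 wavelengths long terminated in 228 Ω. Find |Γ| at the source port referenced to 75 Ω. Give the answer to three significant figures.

|Γ| ≈ 0.726

βl = 2π × 0.188 = 67.7°
tan(βl) = 2.44
Z_in = Z_0·(Z_L + jZ_0·tanβl)/(Z_0 + jZ_L·tanβl) = 12.7 − j19.4 Ω
Γ_s = (Z_in − Z_s)/(Z_in + Z_s) = (-62.3 − j19.4)/(87.7 − j19.4), |Γ_s| = 0.726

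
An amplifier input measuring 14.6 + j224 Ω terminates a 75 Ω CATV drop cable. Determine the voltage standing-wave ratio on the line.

VSWR ≈ 51.1

Γ = (Z_L − Z_0)/(Z_L + Z_0) = (-60.4 + j224)/(89.6 + j224)
|Γ| = 232/241 = 0.962
VSWR = (1 + |Γ|)/(1 − |Γ|) = 1.96/0.0384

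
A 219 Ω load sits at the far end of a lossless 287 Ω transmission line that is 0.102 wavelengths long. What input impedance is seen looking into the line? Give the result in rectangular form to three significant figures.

βl = 2π × 0.102 = 36.7°
tan(βl) = tan(36.7°) = 0.746
Z_in = Z_0·(Z_L + jZ_0·tanβl)/(Z_0 + jZ_L·tanβl)
     = 287·(219 + j214)/(287 + j163)

Z_in ≈ 257 + j67.5 Ω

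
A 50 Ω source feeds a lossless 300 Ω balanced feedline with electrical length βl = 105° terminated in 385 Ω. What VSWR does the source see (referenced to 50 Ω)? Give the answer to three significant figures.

tan(βl) = -3.73
Z_in = Z_0·(Z_L + jZ_0·tanβl)/(Z_0 + jZ_L·tanβl) = 240 + j30.3 Ω
Γ_s = (Z_in − Z_s)/(Z_in + Z_s) = (190 + j30.3)/(290 + j30.3), |Γ_s| = 0.66
VSWR = (1 + |Γ_s|)/(1 − |Γ_s|)

VSWR ≈ 4.88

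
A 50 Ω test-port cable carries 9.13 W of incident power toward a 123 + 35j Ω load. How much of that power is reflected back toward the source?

P_reflected ≈ 1.92 W

|Γ| = |(73 + j35)/(173 + j35)| = 0.459
|Γ|² = 0.21
P_refl = |Γ|²·P_inc = 1.92 W, P_del = (1 − |Γ|²)·P_inc = 7.21 W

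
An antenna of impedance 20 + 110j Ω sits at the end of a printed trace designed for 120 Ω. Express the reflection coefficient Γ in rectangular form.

Γ ≈ -0.0599 + j0.833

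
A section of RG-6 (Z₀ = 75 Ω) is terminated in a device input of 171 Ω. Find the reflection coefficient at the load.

Γ = (Z_L − Z_0)/(Z_L + Z_0) = (171 − 75)/(171 + 75) = 96/246

Γ = 0.39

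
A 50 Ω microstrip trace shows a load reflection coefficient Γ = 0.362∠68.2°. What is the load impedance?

Z_L ≈ 50.4 + j39 Ω

Z_L = Z_0·(1 + Γ)/(1 − Γ) = 50·(1.13 + j0.336)/(0.866 − j0.336)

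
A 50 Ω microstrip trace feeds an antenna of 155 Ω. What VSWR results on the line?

For a purely resistive load, VSWR = R_L/Z_0 or Z_0/R_L (whichever > 1) = 155/50

VSWR ≈ 3.1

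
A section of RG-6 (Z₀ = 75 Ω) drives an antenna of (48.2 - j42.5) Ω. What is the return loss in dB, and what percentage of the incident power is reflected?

RL ≈ 8.28 dB; 14.9% of incident power reflected

Γ = (-26.8 − j42.5)/(123.2 − j42.5), |Γ| = 0.386
RL = −20·log₁₀(0.386) = 8.28 dB
P_refl/P_inc = |Γ|² = 0.149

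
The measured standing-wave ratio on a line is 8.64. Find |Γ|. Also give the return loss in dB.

|Γ| ≈ 0.793; return loss ≈ 2.02 dB

|Γ| = (S − 1)/(S + 1) = (8.64 − 1)/(8.64 + 1) = 7.64/9.64
RL = −20·log₁₀|Γ| = −20·log₁₀(0.793)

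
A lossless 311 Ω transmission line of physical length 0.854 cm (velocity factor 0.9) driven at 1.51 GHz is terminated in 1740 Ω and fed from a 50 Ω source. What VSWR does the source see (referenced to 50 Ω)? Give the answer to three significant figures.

λ = v/f = 0.9·c / 1.51 GHz = 0.179 m
βl = 2π·l/λ = 2π × 0.0478 = 17.2°
tan(βl) = 0.309
Z_in = Z_0·(Z_L + jZ_0·tanβl)/(Z_0 + jZ_L·tanβl) = 477 − j730 Ω
Γ_s = (Z_in − Z_s)/(Z_in + Z_s) = (427 − j730)/(527 − j730), |Γ_s| = 0.939
VSWR = (1 + |Γ_s|)/(1 − |Γ_s|)

VSWR ≈ 31.9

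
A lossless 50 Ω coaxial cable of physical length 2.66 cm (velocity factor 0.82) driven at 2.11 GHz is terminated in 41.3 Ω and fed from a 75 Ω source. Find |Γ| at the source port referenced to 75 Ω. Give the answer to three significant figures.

|Γ| ≈ 0.113

λ = v/f = 0.82·c / 2.11 GHz = 0.117 m
βl = 2π·l/λ = 2π × 0.228 = 82.1°
tan(βl) = 7.24
Z_in = Z_0·(Z_L + jZ_0·tanβl)/(Z_0 + jZ_L·tanβl) = 60 + j3.13 Ω
Γ_s = (Z_in − Z_s)/(Z_in + Z_s) = (-15 + j3.13)/(135 + j3.13), |Γ_s| = 0.113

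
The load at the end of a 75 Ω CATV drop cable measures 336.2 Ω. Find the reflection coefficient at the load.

Γ = (Z_L − Z_0)/(Z_L + Z_0) = (336.2 − 75)/(336.2 + 75) = 261.2/411.2

Γ = 0.635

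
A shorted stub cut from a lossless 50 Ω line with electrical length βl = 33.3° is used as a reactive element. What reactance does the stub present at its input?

tan(βl) = 0.657
For a shorted stub, Z_in = jZ_0·tan(βl)

X_in ≈ 32.8 Ω (inductive)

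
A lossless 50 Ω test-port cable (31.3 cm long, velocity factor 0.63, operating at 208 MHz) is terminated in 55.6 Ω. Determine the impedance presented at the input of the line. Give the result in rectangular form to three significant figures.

Z_in ≈ 47.8 + j4.72 Ω

λ = v/f = 0.63·c / 208 MHz = 0.909 m
βl = 2π·l/λ = 2π × 0.344 = 124°
tan(βl) = tan(124°) = -1.48
Z_in = Z_0·(Z_L + jZ_0·tanβl)/(Z_0 + jZ_L·tanβl)
     = 50·(55.6 − j74.1)/(50 − j82.4)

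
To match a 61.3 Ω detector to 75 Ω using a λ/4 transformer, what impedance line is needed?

Z_qwt = √(Z_0·R_L) = √(75 × 61.3) = √4598

Z_qwt ≈ 67.8 Ω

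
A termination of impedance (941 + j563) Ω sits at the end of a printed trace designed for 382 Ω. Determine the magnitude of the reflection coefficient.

Γ = (Z_L − Z_0)/(Z_L + Z_0) = (559 + j563)/(1323 + j563)
|Γ| = 793/1440

|Γ| ≈ 0.552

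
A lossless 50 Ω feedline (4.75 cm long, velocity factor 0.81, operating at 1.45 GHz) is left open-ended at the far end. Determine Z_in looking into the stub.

λ = v/f = 0.81·c / 1.45 GHz = 0.168 m
βl = 2π·l/λ = 2π × 0.283 = 102°
tan(βl) = -4.69
For an open-ended stub, Z_in = −jZ_0·cot(βl) = −jZ_0/tan(βl)

Z_in ≈ +j10.7 Ω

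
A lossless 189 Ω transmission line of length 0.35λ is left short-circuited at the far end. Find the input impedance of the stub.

Z_in ≈ −j260 Ω

βl = 2π × 0.35 = 126°
tan(βl) = -1.38
For a short-circuited stub, Z_in = jZ_0·tan(βl)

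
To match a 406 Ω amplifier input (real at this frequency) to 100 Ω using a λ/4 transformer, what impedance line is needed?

Z_qwt ≈ 201 Ω

Z_qwt = √(Z_0·R_L) = √(100 × 406) = √40600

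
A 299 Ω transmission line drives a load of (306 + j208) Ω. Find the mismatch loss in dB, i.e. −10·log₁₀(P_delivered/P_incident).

mismatch loss ≈ 0.486 dB

Γ = (7 + j208)/(605 + j208), |Γ| = 0.325
|Γ|² = 0.106, so P_del/P_inc = 1 − |Γ|² = 0.894
ML = −10·log₁₀(1 − |Γ|²)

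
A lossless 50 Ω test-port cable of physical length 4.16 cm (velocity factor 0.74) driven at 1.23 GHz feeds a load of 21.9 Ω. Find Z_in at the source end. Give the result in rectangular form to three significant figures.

λ = v/f = 0.74·c / 1.23 GHz = 0.18 m
βl = 2π·l/λ = 2π × 0.23 = 83°
tan(βl) = tan(83°) = 8.12
Z_in = Z_0·(Z_L + jZ_0·tanβl)/(Z_0 + jZ_L·tanβl)
     = 50·(21.9 + j406)/(50 + j178)

Z_in ≈ 107 + j24.1 Ω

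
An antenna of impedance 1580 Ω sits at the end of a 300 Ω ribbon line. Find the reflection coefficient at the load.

Γ = 0.681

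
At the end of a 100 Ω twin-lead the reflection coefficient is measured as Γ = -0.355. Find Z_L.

Z_L ≈ 47.6 Ω

Z_L = Z_0·(1 + Γ)/(1 − Γ) = 100·(0.645)/(1.35)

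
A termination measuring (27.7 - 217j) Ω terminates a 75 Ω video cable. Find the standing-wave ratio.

VSWR ≈ 25.7

Γ = (Z_L − Z_0)/(Z_L + Z_0) = (-47.3 − j217)/(102.7 − j217)
|Γ| = 222/240 = 0.925
VSWR = (1 + |Γ|)/(1 − |Γ|) = 1.93/0.0749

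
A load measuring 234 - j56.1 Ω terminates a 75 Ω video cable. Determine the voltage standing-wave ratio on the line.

VSWR ≈ 3.32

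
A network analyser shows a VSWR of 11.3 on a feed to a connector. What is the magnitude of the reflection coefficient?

|Γ| ≈ 0.837

|Γ| = (S − 1)/(S + 1) = (11.3 − 1)/(11.3 + 1) = 10.3/12.3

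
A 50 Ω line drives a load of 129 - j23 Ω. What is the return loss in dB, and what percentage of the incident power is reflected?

Γ = (79 − j23)/(179 − j23), |Γ| = 0.456
RL = −20·log₁₀(0.456) = 6.82 dB
P_refl/P_inc = |Γ|² = 0.208

RL ≈ 6.82 dB; 20.8% of incident power reflected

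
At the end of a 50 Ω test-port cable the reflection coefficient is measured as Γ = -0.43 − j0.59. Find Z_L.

Z_L = Z_0·(1 + Γ)/(1 − Γ) = 50·(0.57 − j0.59)/(1.43 + j0.59)

Z_L ≈ 9.76 − j24.7 Ω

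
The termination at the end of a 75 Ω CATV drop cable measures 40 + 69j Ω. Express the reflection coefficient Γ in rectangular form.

Γ = (Z_L − Z_0)/(Z_L + Z_0) = (-35 + j69)/(115 + j69)

Γ ≈ 0.0409 + j0.575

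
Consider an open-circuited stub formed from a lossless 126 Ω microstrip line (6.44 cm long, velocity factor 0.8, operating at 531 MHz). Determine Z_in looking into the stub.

Z_in ≈ −j101 Ω

λ = v/f = 0.8·c / 531 MHz = 0.452 m
βl = 2π·l/λ = 2π × 0.142 = 51.3°
tan(βl) = 1.25
For an open-circuited stub, Z_in = −jZ_0·cot(βl) = −jZ_0/tan(βl)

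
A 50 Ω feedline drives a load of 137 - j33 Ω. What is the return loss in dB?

RL ≈ 6.2 dB

Γ = (87 − j33)/(187 − j33), |Γ| = 0.49
RL = −20·log₁₀|Γ| = −20·log₁₀(0.49)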